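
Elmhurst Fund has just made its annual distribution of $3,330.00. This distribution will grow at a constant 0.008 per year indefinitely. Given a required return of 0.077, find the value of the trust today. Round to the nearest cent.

D₁ = D₀ × (1 + g) = $3,330.00 × 1.008 = $3,356.6400
Growing perpetuity: P = D₁ / (r − g) = $3,356.6400 / (0.077 − 0.008) = $48,646.96

$48646.96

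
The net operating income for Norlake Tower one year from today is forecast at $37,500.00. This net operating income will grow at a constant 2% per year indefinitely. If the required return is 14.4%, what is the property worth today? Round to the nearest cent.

$302419.35

Growing perpetuity: P = D₁ / (r − g) = $37,500.0000 / (0.144 − 0.02) = $302,419.35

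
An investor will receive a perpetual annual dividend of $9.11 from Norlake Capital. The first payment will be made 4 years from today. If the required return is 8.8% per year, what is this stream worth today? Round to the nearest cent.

Value at end of year 3: C / r = $9.11 / 0.088 = $103.5227
Discount to today: PV = $103.5227 / (1 + 0.088)^3 = $103.5227 / 1.287913 = $80.38

$80.38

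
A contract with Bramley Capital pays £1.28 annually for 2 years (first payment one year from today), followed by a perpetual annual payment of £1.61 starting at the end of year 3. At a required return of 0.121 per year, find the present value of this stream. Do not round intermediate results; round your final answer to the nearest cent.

PV of 2-year annuity: £1.28 × [1 − (1+0.121)^−2] / 0.121 = 2.16043
Perpetuity value at year 2: £1.61 / 0.121 = 13.30579
PV of perpetuity: 13.30579 / (1+0.121)^2 = 10.58837
Total PV = 2.16043 + 10.58837 = 12.74880

£12.75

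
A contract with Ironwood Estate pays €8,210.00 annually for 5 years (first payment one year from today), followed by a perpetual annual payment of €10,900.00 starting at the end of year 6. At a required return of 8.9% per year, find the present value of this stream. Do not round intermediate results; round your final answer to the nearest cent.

PV of 5-year annuity: €8,210.00 × [1 − (1+0.089)^−5] / 0.089 = 32017.06779
Perpetuity value at year 5: €10,900.00 / 0.089 = 122471.91011
PV of perpetuity: 122471.91011 / (1+0.089)^5 = 79964.47541
Total PV = 32017.06779 + 79964.47541 = 111981.54320

€111981.54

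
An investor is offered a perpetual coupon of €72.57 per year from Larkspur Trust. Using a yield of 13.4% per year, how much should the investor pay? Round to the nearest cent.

Level perpetuity: PV = C / r = €72.57 / 0.134 = €541.57

€541.57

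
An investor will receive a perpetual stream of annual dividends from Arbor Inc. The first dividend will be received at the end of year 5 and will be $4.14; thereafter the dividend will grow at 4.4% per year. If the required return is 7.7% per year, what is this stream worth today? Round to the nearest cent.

Value at end of year 4: C₁ / (r − g) = $4.14 / (0.077 − 0.044) = $125.4545
Discount to today: PV = $125.4545 / (1 + 0.077)^4 = $125.4545 / 1.345435 = $93.24

$93.24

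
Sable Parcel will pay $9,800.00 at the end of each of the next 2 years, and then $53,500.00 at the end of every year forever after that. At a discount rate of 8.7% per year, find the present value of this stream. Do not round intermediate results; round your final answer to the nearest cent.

$537755.42

PV of 2-year annuity: $9,800.00 × [1 − (1+0.087)^−2] / 0.087 = 17309.69584
Perpetuity value at year 2: $53,500.00 / 0.087 = 614942.52874
PV of perpetuity: 614942.52874 / (1+0.087)^2 = 520445.71983
Total PV = 17309.69584 + 520445.71983 = 537755.41567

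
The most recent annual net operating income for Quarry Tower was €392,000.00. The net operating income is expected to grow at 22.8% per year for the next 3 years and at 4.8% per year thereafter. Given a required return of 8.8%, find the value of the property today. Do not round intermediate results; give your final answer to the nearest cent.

D_1 = 481376.00000
D_2 = 591129.72800
D_3 = 725907.30598
Terminal value at year 3: TV = D_3×(1+g_2)/(r−g_2) = 760750.85667/0.04 = 19018771.41678
P_0 = D_1/(1+r)^1 + D_2/(1+r)^2 + D_3/(1+r)^3 + TV/(1+r)^3
    = 442441.17647 + 499372.94550 + 563630.49364 + 14767118.93327 = 16272563.54888

€16272563.55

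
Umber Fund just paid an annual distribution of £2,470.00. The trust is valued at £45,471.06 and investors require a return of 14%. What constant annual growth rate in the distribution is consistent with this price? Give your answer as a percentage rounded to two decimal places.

8.13%

P = D₀(1+g)/(r−g) ⇒ P(r−g) = D₀(1+g) ⇒ g(P+D₀) = P·r − D₀
g = (P·r − D₀)/(P + D₀) = (£45,471.06×0.14 − £2,470.00) / (£45,471.06 + £2,470.00) = 0.081265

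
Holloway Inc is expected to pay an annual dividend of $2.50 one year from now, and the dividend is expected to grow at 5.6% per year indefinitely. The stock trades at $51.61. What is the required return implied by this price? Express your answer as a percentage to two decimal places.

10.44%

P = D₁/(r − g) ⇒ r = D₁/P + g = $2.5000/$51.61 + 0.056 = 0.048440 + 0.056 = 0.104440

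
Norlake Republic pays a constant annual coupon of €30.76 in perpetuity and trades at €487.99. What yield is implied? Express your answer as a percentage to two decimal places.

6.30%

P = C/r ⇒ r = C/P = €30.76/€487.99 = 0.063034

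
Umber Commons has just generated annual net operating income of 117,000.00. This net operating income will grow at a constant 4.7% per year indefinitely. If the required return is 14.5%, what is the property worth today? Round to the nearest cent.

1249989.80

D₁ = D₀ × (1 + g) = 117,000.00 × 1.047 = 122,499.0000
Growing perpetuity: P = D₁ / (r − g) = 122,499.0000 / (0.145 − 0.047) = 1,249,989.80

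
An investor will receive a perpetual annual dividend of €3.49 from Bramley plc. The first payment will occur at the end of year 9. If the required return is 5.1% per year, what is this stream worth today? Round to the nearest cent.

Value at end of year 8: C / r = €3.49 / 0.051 = €68.4314
Discount to today: PV = €68.4314 / (1 + 0.051)^8 = €68.4314 / 1.488750 = €45.97

€45.97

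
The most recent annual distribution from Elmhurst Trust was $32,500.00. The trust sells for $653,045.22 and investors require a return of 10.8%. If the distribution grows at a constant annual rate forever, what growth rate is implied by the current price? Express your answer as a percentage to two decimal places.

5.55%

P = D₀(1+g)/(r−g) ⇒ P(r−g) = D₀(1+g) ⇒ g(P+D₀) = P·r − D₀
g = (P·r − D₀)/(P + D₀) = ($653,045.22×0.108 − $32,500.00) / ($653,045.22 + $32,500.00) = 0.055472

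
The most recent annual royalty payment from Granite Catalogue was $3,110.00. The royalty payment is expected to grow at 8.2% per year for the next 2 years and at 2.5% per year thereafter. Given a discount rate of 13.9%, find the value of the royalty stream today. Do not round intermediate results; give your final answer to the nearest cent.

D_1 = 3365.02000
D_2 = 3640.95164
Terminal value at year 2: TV = D_2×(1+g_2)/(r−g_2) = 3731.97543/0.114 = 32736.62659
P_0 = D_1/(1+r)^1 + D_2/(1+r)^2 + TV/(1+r)^2
    = 2954.36348 + 2806.51561 + 25234.02195 = 30994.90104

$30994.90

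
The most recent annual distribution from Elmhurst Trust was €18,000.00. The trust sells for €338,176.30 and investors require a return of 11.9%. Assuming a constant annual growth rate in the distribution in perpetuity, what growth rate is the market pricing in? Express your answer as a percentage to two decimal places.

P = D₀(1+g)/(r−g) ⇒ P(r−g) = D₀(1+g) ⇒ g(P+D₀) = P·r − D₀
g = (P·r − D₀)/(P + D₀) = (€338,176.30×0.119 − €18,000.00) / (€338,176.30 + €18,000.00) = 0.062449

6.24%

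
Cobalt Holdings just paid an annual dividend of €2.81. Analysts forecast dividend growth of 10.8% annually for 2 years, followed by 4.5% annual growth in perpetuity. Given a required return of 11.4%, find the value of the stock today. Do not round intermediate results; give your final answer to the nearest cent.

D_1 = 3.11348
D_2 = 3.44974
Terminal value at year 2: TV = D_2×(1+g_2)/(r−g_2) = 3.60497/0.069 = 52.24600
P_0 = D_1/(1+r)^1 + D_2/(1+r)^2 + TV/(1+r)^2
    = 2.79487 + 2.77981 + 42.10005 = 47.67473

€47.67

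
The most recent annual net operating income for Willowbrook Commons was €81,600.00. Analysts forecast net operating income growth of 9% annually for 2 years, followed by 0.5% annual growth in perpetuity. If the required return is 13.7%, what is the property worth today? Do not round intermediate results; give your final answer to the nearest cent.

D_1 = 88944.00000
D_2 = 96948.96000
Terminal value at year 2: TV = D_2×(1+g_2)/(r−g_2) = 97433.70480/0.132 = 738134.12727
P_0 = D_1/(1+r)^1 + D_2/(1+r)^2 + TV/(1+r)^2
    = 78226.91293 + 74993.25866 + 570971.40113 = 724191.57272

€724191.57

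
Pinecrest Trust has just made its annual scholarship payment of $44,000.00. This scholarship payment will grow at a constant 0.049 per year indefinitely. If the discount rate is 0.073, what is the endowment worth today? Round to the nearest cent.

D₁ = D₀ × (1 + g) = $44,000.00 × 1.049 = $46,156.0000
Growing perpetuity: P = D₁ / (r − g) = $46,156.0000 / (0.073 − 0.049) = $1,923,166.67

$1923166.67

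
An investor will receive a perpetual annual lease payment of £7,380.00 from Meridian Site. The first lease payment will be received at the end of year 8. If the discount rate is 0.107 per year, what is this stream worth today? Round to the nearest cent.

£33856.28

Value at end of year 7: C / r = £7,380.00 / 0.107 = £68,971.9626
Discount to today: PV = £68,971.9626 / (1 + 0.107)^7 = £68,971.9626 / 2.037198 = £33,856.28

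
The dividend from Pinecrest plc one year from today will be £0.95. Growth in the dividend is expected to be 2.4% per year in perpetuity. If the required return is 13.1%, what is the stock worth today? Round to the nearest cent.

Growing perpetuity: P = D₁ / (r − g) = £0.9500 / (0.131 − 0.024) = £8.88

£8.88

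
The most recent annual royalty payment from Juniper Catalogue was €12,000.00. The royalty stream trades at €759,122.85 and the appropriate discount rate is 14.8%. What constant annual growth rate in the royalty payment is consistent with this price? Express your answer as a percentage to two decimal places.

13.01%

P = D₀(1+g)/(r−g) ⇒ P(r−g) = D₀(1+g) ⇒ g(P+D₀) = P·r − D₀
g = (P·r − D₀)/(P + D₀) = (€759,122.85×0.148 − €12,000.00) / (€759,122.85 + €12,000.00) = 0.130135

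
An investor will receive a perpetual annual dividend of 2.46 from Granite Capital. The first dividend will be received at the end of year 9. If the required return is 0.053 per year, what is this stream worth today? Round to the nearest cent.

30.71

Value at end of year 8: C / r = 2.46 / 0.053 = 46.4151
Discount to today: PV = 46.4151 / (1 + 0.053)^8 = 46.4151 / 1.511565 = 30.71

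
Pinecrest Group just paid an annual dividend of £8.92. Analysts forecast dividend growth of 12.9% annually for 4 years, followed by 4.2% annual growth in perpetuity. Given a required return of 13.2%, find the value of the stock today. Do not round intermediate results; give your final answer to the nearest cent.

D_1 = 10.07068
D_2 = 11.36980
D_3 = 12.83650
D_4 = 14.49241
Terminal value at year 4: TV = D_4×(1+g_2)/(r−g_2) = 15.10109/0.09 = 167.78991
P_0 = D_1/(1+r)^1 + D_2/(1+r)^2 + D_3/(1+r)^3 + D_4/(1+r)^4 + TV/(1+r)^4
    = 8.89636 + 8.87278 + 8.84927 + 8.82582 + 102.18335 = 137.62758

£137.63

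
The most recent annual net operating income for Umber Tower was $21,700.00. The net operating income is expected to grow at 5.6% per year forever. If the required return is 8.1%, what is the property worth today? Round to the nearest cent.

$916608.00

D₁ = D₀ × (1 + g) = $21,700.00 × 1.056 = $22,915.2000
Growing perpetuity: P = D₁ / (r − g) = $22,915.2000 / (0.081 − 0.056) = $916,608.00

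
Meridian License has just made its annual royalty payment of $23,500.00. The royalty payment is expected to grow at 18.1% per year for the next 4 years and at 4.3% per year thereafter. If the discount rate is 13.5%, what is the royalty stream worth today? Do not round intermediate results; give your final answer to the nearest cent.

D_1 = 27753.50000
D_2 = 32776.88350
D_3 = 38709.49941
D_4 = 45715.91881
Terminal value at year 4: TV = D_4×(1+g_2)/(r−g_2) = 47681.70332/0.092 = 518279.38387
P_0 = D_1/(1+r)^1 + D_2/(1+r)^2 + D_3/(1+r)^3 + D_4/(1+r)^4 + TV/(1+r)^4
    = 24452.42291 + 25443.44621 + 26474.63434 + 27547.61512 + 312306.11488 = 416224.23346

$416224.23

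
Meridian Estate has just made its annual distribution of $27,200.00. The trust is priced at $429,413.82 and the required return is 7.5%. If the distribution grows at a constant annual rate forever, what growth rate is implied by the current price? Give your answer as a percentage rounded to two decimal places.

P = D₀(1+g)/(r−g) ⇒ P(r−g) = D₀(1+g) ⇒ g(P+D₀) = P·r − D₀
g = (P·r − D₀)/(P + D₀) = ($429,413.82×0.075 − $27,200.00) / ($429,413.82 + $27,200.00) = 0.010963

1.10%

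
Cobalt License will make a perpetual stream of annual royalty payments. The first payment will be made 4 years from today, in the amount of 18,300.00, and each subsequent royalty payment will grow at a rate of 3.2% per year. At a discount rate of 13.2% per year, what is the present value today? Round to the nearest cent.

126157.13

Value at end of year 3: C₁ / (r − g) = 18,300.00 / (0.132 − 0.032) = 183,000.0000
Discount to today: PV = 183,000.0000 / (1 + 0.132)^3 = 183,000.0000 / 1.450572 = 126,157.13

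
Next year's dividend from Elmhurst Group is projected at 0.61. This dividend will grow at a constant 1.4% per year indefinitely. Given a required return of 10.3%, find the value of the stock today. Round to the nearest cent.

6.85

Growing perpetuity: P = D₁ / (r − g) = 0.6100 / (0.103 − 0.014) = 6.85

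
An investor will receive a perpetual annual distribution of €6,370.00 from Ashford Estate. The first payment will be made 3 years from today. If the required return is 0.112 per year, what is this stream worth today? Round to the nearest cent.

Value at end of year 2: C / r = €6,370.00 / 0.112 = €56,875.0000
Discount to today: PV = €56,875.0000 / (1 + 0.112)^2 = €56,875.0000 / 1.236544 = €45,995.13

€45995.13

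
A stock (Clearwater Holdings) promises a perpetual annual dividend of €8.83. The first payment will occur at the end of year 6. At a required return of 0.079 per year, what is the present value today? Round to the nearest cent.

Value at end of year 5: C / r = €8.83 / 0.079 = €111.7722
Discount to today: PV = €111.7722 / (1 + 0.079)^5 = €111.7722 / 1.462538 = €76.42

€76.42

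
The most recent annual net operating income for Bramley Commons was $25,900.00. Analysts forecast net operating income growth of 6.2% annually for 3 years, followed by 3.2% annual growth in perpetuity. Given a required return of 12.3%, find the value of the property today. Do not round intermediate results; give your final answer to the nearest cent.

$317972.26

D_1 = 27505.80000
D_2 = 29211.15960
D_3 = 31022.25150
Terminal value at year 3: TV = D_3×(1+g_2)/(r−g_2) = 32014.96354/0.091 = 351812.78619
P_0 = D_1/(1+r)^1 + D_2/(1+r)^2 + D_3/(1+r)^3 + TV/(1+r)^3
    = 24493.14337 + 23162.70548 + 21904.53537 + 248411.87365 = 317972.25786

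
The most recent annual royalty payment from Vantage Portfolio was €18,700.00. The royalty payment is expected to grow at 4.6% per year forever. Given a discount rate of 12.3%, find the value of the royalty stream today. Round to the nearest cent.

D₁ = D₀ × (1 + g) = €18,700.00 × 1.046 = €19,560.2000
Growing perpetuity: P = D₁ / (r − g) = €19,560.2000 / (0.123 − 0.046) = €254,028.57

€254028.57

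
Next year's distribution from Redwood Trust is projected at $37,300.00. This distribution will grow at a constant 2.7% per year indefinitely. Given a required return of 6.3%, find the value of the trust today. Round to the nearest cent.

Growing perpetuity: P = D₁ / (r − g) = $37,300.0000 / (0.063 − 0.027) = $1,036,111.11

$1036111.11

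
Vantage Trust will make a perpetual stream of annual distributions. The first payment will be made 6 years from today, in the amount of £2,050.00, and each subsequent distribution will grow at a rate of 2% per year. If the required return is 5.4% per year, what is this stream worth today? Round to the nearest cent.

£46352.36

Value at end of year 5: C₁ / (r − g) = £2,050.00 / (0.054 − 0.02) = £60,294.1176
Discount to today: PV = £60,294.1176 / (1 + 0.054)^5 = £60,294.1176 / 1.300778 = £46,352.36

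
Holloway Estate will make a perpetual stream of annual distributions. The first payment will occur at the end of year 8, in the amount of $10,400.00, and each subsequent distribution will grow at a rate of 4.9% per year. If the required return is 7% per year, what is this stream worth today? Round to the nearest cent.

Value at end of year 7: C₁ / (r − g) = $10,400.00 / (0.07 − 0.049) = $495,238.0952
Discount to today: PV = $495,238.0952 / (1 + 0.07)^7 = $495,238.0952 / 1.605781 = $308,409.40

$308409.40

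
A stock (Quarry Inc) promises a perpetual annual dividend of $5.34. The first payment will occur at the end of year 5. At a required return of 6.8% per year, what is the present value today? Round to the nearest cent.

$60.36

Value at end of year 4: C / r = $5.34 / 0.068 = $78.5294
Discount to today: PV = $78.5294 / (1 + 0.068)^4 = $78.5294 / 1.301023 = $60.36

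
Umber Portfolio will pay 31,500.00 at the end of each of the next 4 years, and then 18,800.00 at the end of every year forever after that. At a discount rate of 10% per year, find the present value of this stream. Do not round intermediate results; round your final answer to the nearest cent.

PV of 4-year annuity: 31,500.00 × [1 − (1+0.1)^−4] / 0.1 = 99850.76156
Perpetuity value at year 4: 18,800.00 / 0.1 = 188000.00000
PV of perpetuity: 188000.00000 / (1+0.1)^4 = 128406.52961
Total PV = 99850.76156 + 128406.52961 = 228257.29117

228257.29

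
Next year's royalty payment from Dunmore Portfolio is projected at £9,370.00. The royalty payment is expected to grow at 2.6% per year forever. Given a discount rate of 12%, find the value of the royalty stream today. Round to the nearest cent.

Growing perpetuity: P = D₁ / (r − g) = £9,370.0000 / (0.12 − 0.026) = £99,680.85

£99680.85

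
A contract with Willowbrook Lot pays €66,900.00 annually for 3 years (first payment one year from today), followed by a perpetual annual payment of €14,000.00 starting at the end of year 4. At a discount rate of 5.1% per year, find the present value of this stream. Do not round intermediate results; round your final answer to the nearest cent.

€418300.11

PV of 3-year annuity: €66,900.00 × [1 − (1+0.051)^−3] / 0.051 = 181844.45169
Perpetuity value at year 3: €14,000.00 / 0.051 = 274509.80392
PV of perpetuity: 274509.80392 / (1+0.051)^3 = 236455.65858
Total PV = 181844.45169 + 236455.65858 = 418300.11026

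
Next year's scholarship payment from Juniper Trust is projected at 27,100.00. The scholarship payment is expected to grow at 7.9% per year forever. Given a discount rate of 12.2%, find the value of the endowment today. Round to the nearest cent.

Growing perpetuity: P = D₁ / (r − g) = 27,100.0000 / (0.122 − 0.079) = 630,232.56

630232.56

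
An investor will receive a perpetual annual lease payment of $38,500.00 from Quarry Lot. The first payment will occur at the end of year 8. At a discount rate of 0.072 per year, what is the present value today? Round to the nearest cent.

$328673.53

Value at end of year 7: C / r = $38,500.00 / 0.072 = $534,722.2222
Discount to today: PV = $534,722.2222 / (1 + 0.072)^7 = $534,722.2222 / 1.626910 = $328,673.53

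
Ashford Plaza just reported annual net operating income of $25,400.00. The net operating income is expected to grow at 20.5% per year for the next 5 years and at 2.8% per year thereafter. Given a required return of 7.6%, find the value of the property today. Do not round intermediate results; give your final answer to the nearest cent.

$1138875.06

D_1 = 30607.00000
D_2 = 36881.43500
D_3 = 44442.12918
D_4 = 53552.76566
D_5 = 64531.08262
Terminal value at year 5: TV = D_5×(1+g_2)/(r−g_2) = 66337.95293/0.048 = 1382040.68601
P_0 = D_1/(1+r)^1 + D_2/(1+r)^2 + D_3/(1+r)^3 + D_4/(1+r)^4 + D_5/(1+r)^5 + TV/(1+r)^5
    = 28445.16729 + 31855.41504 + 35674.51219 + 39951.47509 + 44741.19654 + 958207.29260 = 1138875.05874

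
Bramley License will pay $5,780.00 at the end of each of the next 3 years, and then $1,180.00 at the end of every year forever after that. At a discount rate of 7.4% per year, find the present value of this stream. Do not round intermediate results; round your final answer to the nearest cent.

PV of 3-year annuity: $5,780.00 × [1 − (1+0.074)^−3] / 0.074 = 15058.37180
Perpetuity value at year 3: $1,180.00 / 0.074 = 15945.94595
PV of perpetuity: 15945.94595 / (1+0.074)^3 = 12871.74548
Total PV = 15058.37180 + 12871.74548 = 27930.11727

$27930.12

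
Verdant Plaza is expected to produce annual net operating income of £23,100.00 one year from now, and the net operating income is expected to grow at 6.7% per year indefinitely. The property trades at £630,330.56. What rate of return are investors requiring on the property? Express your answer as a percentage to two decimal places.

10.36%

P = D₁/(r − g) ⇒ r = D₁/P + g = £23,100.0000/£630,330.56 + 0.067 = 0.036647 + 0.067 = 0.103647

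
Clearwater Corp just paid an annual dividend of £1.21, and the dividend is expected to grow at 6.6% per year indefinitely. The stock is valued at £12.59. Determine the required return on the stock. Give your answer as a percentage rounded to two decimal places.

16.85%

D₁ = £1.21 × 1.066 = £1.2899
P = D₁/(r − g) ⇒ r = D₁/P + g = £1.2899/£12.59 + 0.066 = 0.102451 + 0.066 = 0.168451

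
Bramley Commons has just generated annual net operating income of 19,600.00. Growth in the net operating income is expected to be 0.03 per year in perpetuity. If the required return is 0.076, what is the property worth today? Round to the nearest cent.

438869.57

D₁ = D₀ × (1 + g) = 19,600.00 × 1.03 = 20,188.0000
Growing perpetuity: P = D₁ / (r − g) = 20,188.0000 / (0.076 − 0.03) = 438,869.57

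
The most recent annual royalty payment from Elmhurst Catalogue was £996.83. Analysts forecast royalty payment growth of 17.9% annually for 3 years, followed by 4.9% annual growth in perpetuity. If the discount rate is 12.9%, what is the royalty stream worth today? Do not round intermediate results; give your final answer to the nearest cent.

£18148.87

D_1 = 1175.26257
D_2 = 1385.63457
D_3 = 1633.66316
Terminal value at year 3: TV = D_3×(1+g_2)/(r−g_2) = 1713.71265/0.08 = 21421.40816
P_0 = D_1/(1+r)^1 + D_2/(1+r)^2 + D_3/(1+r)^3 + TV/(1+r)^3
    = 1040.97659 + 1087.07830 + 1135.22171 + 14885.59472 = 18148.87132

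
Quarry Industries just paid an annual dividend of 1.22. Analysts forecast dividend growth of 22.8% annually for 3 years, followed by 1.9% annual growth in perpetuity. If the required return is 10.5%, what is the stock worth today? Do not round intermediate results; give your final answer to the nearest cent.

24.38

D_1 = 1.49816
D_2 = 1.83974
D_3 = 2.25920
Terminal value at year 3: TV = D_3×(1+g_2)/(r−g_2) = 2.30213/0.086 = 26.76891
P_0 = D_1/(1+r)^1 + D_2/(1+r)^2 + D_3/(1+r)^3 + TV/(1+r)^3
    = 1.35580 + 1.50672 + 1.67443 + 19.84010 = 24.37705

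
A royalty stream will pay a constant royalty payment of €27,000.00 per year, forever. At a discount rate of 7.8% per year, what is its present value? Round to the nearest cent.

Level perpetuity: PV = C / r = €27,000.00 / 0.078 = €346,153.85

€346153.85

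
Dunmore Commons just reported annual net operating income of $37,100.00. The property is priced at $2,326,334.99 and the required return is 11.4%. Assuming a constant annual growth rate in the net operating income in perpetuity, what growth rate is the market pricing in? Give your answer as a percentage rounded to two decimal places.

P = D₀(1+g)/(r−g) ⇒ P(r−g) = D₀(1+g) ⇒ g(P+D₀) = P·r − D₀
g = (P·r − D₀)/(P + D₀) = ($2,326,334.99×0.114 − $37,100.00) / ($2,326,334.99 + $37,100.00) = 0.096513

9.65%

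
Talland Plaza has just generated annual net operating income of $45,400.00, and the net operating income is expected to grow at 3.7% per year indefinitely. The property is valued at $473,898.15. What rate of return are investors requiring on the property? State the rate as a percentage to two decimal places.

D₁ = $45,400.00 × 1.037 = $47,079.8000
P = D₁/(r − g) ⇒ r = D₁/P + g = $47,079.8000/$473,898.15 + 0.037 = 0.099346 + 0.037 = 0.136346

13.63%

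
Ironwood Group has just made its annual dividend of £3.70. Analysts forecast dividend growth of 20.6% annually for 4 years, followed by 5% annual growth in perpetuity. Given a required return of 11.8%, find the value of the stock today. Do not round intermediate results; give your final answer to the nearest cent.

£95.31

D_1 = 4.46220
D_2 = 5.38141
D_3 = 6.48998
D_4 = 7.82692
Terminal value at year 4: TV = D_4×(1+g_2)/(r−g_2) = 8.21827/0.068 = 120.85687
P_0 = D_1/(1+r)^1 + D_2/(1+r)^2 + D_3/(1+r)^3 + D_4/(1+r)^4 + TV/(1+r)^4
    = 3.99123 + 4.30539 + 4.64428 + 5.00984 + 77.35780 = 95.30855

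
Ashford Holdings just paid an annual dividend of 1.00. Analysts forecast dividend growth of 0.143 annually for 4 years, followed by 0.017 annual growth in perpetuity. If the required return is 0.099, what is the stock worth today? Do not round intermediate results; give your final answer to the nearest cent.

18.93

D_1 = 1.14300
D_2 = 1.30645
D_3 = 1.49327
D_4 = 1.70681
Terminal value at year 4: TV = D_4×(1+g_2)/(r−g_2) = 1.73582/0.082 = 21.16859
P_0 = D_1/(1+r)^1 + D_2/(1+r)^2 + D_3/(1+r)^3 + D_4/(1+r)^4 + TV/(1+r)^4
    = 1.04004 + 1.08168 + 1.12498 + 1.17002 + 14.51113 = 18.92785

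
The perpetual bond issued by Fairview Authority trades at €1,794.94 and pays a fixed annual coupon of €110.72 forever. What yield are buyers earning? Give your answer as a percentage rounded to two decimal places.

6.17%

P = C/r ⇒ r = C/P = €110.72/€1,794.94 = 0.061685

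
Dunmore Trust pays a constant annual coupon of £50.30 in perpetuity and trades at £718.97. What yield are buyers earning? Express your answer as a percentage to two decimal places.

7.00%

P = C/r ⇒ r = C/P = £50.30/£718.97 = 0.069961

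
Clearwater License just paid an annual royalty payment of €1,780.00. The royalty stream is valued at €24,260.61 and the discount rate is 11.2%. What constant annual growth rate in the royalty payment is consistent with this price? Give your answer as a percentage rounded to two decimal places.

P = D₀(1+g)/(r−g) ⇒ P(r−g) = D₀(1+g) ⇒ g(P+D₀) = P·r − D₀
g = (P·r − D₀)/(P + D₀) = (€24,260.61×0.112 − €1,780.00) / (€24,260.61 + €1,780.00) = 0.035989

3.60%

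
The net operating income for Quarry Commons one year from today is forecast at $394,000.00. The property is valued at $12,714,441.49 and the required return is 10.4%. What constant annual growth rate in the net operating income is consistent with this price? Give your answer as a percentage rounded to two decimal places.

P = D₁/(r−g) ⇒ g = r − D₁/P = 0.104 − $394,000.00/$12,714,441.49 = 0.073012

7.30%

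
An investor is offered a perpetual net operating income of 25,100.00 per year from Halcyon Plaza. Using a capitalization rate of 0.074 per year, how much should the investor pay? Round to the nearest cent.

Level perpetuity: PV = C / r = 25,100.00 / 0.074 = 339,189.19

339189.19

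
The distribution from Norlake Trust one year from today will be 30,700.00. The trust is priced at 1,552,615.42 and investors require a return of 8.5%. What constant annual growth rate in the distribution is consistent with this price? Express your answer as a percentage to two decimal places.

6.52%

P = D₁/(r−g) ⇒ g = r − D₁/P = 0.085 − 30,700.00/1,552,615.42 = 0.065227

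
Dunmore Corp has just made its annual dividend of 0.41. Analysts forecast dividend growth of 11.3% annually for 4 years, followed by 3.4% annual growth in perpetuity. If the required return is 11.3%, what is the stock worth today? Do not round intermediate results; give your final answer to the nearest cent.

D_1 = 0.45633
D_2 = 0.50790
D_3 = 0.56529
D_4 = 0.62916
Terminal value at year 4: TV = D_4×(1+g_2)/(r−g_2) = 0.65056/0.079 = 8.23489
P_0 = D_1/(1+r)^1 + D_2/(1+r)^2 + D_3/(1+r)^3 + D_4/(1+r)^4 + TV/(1+r)^4
    = 0.41000 + 0.41000 + 0.41000 + 0.41000 + 5.36633 = 7.00633

7.01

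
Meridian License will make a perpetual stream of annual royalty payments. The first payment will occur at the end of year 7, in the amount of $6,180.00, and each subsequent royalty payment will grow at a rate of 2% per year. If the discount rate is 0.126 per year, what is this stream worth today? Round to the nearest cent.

Value at end of year 6: C₁ / (r − g) = $6,180.00 / (0.126 − 0.02) = $58,301.8868
Discount to today: PV = $58,301.8868 / (1 + 0.126)^6 = $58,301.8868 / 2.038123 = $28,605.68

$28605.68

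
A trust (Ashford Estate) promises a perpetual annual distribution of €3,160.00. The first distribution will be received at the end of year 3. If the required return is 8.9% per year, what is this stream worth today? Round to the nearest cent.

Value at end of year 2: C / r = €3,160.00 / 0.089 = €35,505.6180
Discount to today: PV = €35,505.6180 / (1 + 0.089)^2 = €35,505.6180 / 1.185921 = €29,939.28

€29939.28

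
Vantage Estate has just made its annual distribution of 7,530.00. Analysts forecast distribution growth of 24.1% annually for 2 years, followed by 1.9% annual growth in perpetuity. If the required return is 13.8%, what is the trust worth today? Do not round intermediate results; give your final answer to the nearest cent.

93846.15

D_1 = 9344.73000
D_2 = 11596.80993
Terminal value at year 2: TV = D_2×(1+g_2)/(r−g_2) = 11817.14932/0.119 = 99303.77579
P_0 = D_1/(1+r)^1 + D_2/(1+r)^2 + TV/(1+r)^2
    = 8211.53779 + 8954.76133 + 76679.84701 = 93846.14612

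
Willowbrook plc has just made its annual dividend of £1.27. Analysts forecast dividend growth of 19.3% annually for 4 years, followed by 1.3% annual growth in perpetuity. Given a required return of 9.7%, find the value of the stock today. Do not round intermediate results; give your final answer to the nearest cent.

£27.72

D_1 = 1.51511
D_2 = 1.80753
D_3 = 2.15638
D_4 = 2.57256
Terminal value at year 4: TV = D_4×(1+g_2)/(r−g_2) = 2.60600/0.084 = 31.02385
P_0 = D_1/(1+r)^1 + D_2/(1+r)^2 + D_3/(1+r)^3 + D_4/(1+r)^4 + TV/(1+r)^4
    = 1.38114 + 1.50200 + 1.63345 + 1.77639 + 21.42245 = 27.71543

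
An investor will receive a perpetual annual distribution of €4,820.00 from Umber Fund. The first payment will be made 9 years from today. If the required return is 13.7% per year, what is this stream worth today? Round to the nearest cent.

€12596.29

Value at end of year 8: C / r = €4,820.00 / 0.137 = €35,182.4818
Discount to today: PV = €35,182.4818 / (1 + 0.137)^8 = €35,182.4818 / 2.793082 = €12,596.29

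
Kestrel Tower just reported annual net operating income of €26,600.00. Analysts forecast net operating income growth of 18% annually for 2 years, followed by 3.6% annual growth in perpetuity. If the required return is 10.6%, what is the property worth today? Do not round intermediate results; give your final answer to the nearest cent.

D_1 = 31388.00000
D_2 = 37037.84000
Terminal value at year 2: TV = D_2×(1+g_2)/(r−g_2) = 38371.20224/0.07 = 548160.03200
P_0 = D_1/(1+r)^1 + D_2/(1+r)^2 + TV/(1+r)^2
    = 28379.74684 + 30278.57257 + 448122.87408 = 506781.19349

€506781.19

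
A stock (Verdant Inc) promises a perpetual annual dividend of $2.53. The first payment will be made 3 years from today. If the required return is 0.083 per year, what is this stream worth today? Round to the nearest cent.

Value at end of year 2: C / r = $2.53 / 0.083 = $30.4819
Discount to today: PV = $30.4819 / (1 + 0.083)^2 = $30.4819 / 1.172889 = $25.99

$25.99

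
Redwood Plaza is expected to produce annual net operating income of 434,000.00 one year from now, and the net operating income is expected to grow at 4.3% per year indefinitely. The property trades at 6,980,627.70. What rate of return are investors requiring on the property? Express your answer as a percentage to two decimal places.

P = D₁/(r − g) ⇒ r = D₁/P + g = 434,000.0000/6,980,627.70 + 0.043 = 0.062172 + 0.043 = 0.105172

10.52%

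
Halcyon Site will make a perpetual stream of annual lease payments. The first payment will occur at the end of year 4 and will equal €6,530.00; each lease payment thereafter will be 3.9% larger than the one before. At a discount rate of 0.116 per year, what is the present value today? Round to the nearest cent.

Value at end of year 3: C₁ / (r − g) = €6,530.00 / (0.116 − 0.039) = €84,805.1948
Discount to today: PV = €84,805.1948 / (1 + 0.116)^3 = €84,805.1948 / 1.389929 = €61,014.05

€61014.05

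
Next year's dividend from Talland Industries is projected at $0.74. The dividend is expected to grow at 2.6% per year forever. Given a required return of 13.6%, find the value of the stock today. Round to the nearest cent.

$6.73

Growing perpetuity: P = D₁ / (r − g) = $0.7400 / (0.136 − 0.026) = $6.73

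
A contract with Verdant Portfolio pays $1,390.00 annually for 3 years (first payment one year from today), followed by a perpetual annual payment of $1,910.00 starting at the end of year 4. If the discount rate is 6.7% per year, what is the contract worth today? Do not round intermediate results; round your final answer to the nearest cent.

$27135.30

PV of 3-year annuity: $1,390.00 × [1 − (1+0.067)^−3] / 0.067 = 3667.88603
Perpetuity value at year 3: $1,910.00 / 0.067 = 28507.46269
PV of perpetuity: 28507.46269 / (1+0.067)^3 = 23467.41785
Total PV = 3667.88603 + 23467.41785 = 27135.30388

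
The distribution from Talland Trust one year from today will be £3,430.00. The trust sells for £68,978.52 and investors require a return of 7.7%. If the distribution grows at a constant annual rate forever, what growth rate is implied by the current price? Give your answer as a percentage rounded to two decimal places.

P = D₁/(r−g) ⇒ g = r − D₁/P = 0.077 − £3,430.00/£68,978.52 = 0.027274

2.73%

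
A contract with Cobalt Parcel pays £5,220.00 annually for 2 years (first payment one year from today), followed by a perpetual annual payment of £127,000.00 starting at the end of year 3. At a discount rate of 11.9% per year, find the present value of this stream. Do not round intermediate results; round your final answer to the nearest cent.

PV of 2-year annuity: £5,220.00 × [1 − (1+0.119)^−2] / 0.119 = 8833.67235
Perpetuity value at year 2: £127,000.00 / 0.119 = 1067226.89076
PV of perpetuity: 1067226.89076 / (1+0.119)^2 = 852308.04246
Total PV = 8833.67235 + 852308.04246 = 861141.71481

£861141.71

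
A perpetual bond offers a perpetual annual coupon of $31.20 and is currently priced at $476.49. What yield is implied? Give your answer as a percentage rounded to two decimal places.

P = C/r ⇒ r = C/P = $31.20/$476.49 = 0.065479

6.55%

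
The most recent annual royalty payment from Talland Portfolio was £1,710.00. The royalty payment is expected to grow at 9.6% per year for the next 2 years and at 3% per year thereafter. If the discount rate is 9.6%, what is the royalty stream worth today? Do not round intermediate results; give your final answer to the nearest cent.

£30106.36

D_1 = 1874.16000
D_2 = 2054.07936
Terminal value at year 2: TV = D_2×(1+g_2)/(r−g_2) = 2115.70174/0.066 = 32056.08698
P_0 = D_1/(1+r)^1 + D_2/(1+r)^2 + TV/(1+r)^2
    = 1710.00000 + 1710.00000 + 26686.36364 = 30106.36364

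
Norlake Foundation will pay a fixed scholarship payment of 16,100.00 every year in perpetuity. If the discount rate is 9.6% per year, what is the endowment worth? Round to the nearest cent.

167708.33

Level perpetuity: PV = C / r = 16,100.00 / 0.096 = 167,708.33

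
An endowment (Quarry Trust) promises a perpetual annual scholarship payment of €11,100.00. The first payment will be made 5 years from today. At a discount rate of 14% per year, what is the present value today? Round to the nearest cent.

€46943.51

Value at end of year 4: C / r = €11,100.00 / 0.14 = €79,285.7143
Discount to today: PV = €79,285.7143 / (1 + 0.14)^4 = €79,285.7143 / 1.688960 = €46,943.51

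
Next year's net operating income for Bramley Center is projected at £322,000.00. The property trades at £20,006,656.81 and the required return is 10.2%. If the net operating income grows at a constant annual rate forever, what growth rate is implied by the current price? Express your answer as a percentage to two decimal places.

P = D₁/(r−g) ⇒ g = r − D₁/P = 0.102 − £322,000.00/£20,006,656.81 = 0.085905

8.59%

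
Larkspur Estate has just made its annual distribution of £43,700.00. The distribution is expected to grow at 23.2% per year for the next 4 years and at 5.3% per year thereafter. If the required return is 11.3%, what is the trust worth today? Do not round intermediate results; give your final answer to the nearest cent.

D_1 = 53838.40000
D_2 = 66328.90880
D_3 = 81717.21564
D_4 = 100675.60967
Terminal value at year 4: TV = D_4×(1+g_2)/(r−g_2) = 106011.41698/0.06 = 1766856.94972
P_0 = D_1/(1+r)^1 + D_2/(1+r)^2 + D_3/(1+r)^3 + D_4/(1+r)^4 + TV/(1+r)^4
    = 48372.32704 + 53544.21107 + 59269.06382 + 65606.00775 + 1151385.43608 = 1378177.04577

£1378177.05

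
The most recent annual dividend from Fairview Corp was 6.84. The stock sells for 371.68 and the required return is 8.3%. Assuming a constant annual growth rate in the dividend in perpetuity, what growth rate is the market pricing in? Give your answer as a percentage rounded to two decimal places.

6.34%

P = D₀(1+g)/(r−g) ⇒ P(r−g) = D₀(1+g) ⇒ g(P+D₀) = P·r − D₀
g = (P·r − D₀)/(P + D₀) = (371.68×0.083 − 6.84) / (371.68 + 6.84) = 0.063430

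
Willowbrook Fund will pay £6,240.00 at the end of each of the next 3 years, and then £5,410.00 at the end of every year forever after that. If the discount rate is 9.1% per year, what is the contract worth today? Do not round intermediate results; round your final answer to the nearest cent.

£61547.79

PV of 3-year annuity: £6,240.00 × [1 − (1+0.091)^−3] / 0.091 = 15767.17042
Perpetuity value at year 3: £5,410.00 / 0.091 = 59450.54945
PV of perpetuity: 59450.54945 / (1+0.091)^3 = 45780.61484
Total PV = 15767.17042 + 45780.61484 = 61547.78526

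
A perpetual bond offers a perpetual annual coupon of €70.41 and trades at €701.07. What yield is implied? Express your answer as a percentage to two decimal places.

10.04%

P = C/r ⇒ r = C/P = €70.41/€701.07 = 0.100432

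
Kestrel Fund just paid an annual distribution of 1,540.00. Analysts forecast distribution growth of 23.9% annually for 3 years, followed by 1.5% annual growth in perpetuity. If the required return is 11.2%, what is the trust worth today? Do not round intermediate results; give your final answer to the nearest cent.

D_1 = 1908.06000
D_2 = 2364.08634
D_3 = 2929.10298
Terminal value at year 3: TV = D_3×(1+g_2)/(r−g_2) = 2973.03952/0.097 = 30649.89196
P_0 = D_1/(1+r)^1 + D_2/(1+r)^2 + D_3/(1+r)^3 + TV/(1+r)^3
    = 1715.88129 + 1911.84975 + 2130.19950 + 22290.23187 = 28048.16242

28048.16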